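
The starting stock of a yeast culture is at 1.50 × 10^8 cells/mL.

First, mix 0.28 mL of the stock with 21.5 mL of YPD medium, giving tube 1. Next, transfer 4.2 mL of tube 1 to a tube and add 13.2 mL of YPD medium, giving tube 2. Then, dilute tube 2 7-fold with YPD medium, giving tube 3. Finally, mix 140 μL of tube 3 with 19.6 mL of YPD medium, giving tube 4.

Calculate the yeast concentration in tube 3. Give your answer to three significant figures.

6.65 × 10^4 cells/mL

Step 1: 0.28 mL + 21.5 mL = 21.78 mL total → factor 21.78/0.28 = 77.786
Step 2: 4.2 mL + 13.2 mL = 17.4 mL total → factor 17.4/4.2 = 4.1429
Step 3: 7-fold → factor 7
Dilution factor through tube 3 = 77.786 × 4.1429 × 7 = 2255.8
[tube 3] = 1.50 × 10^8 cells/mL / 2255.8 = 6.65 × 10^4 cells/mL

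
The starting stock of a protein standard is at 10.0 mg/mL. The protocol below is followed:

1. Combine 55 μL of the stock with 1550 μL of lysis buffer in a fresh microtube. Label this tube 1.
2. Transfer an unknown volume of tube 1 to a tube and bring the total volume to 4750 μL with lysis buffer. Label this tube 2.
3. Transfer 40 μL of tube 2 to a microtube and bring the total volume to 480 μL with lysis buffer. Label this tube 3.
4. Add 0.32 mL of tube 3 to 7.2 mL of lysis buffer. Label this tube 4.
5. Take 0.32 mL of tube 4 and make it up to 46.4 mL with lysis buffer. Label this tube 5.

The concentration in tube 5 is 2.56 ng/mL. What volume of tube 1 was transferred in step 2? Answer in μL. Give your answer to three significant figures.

1.45 × 10^3 μL

Step 1: 55 μL + 1550 μL = 1605 μL total → factor 1605/55 = 29.182
Step 2: v brought to 4750 μL → factor = 4750 μL/v
Step 3: 40 μL brought to 480 μL → factor 480/40 = 12
Step 4: 0.32 mL + 7.2 mL = 7.52 mL total → factor 7.52/0.32 = 23.5
Step 5: 0.32 mL brought to 46.4 mL → factor 46.4/0.32 = 145
Product of known-step factors = 1.1932 × 10^6
Overall factor = 10.0 mg/mL / (2.56 ng/mL) = 3.9062 × 10^6
Step-2 factor = 3.9062 × 10^6 / 1.1932 × 10^6 = 3.2736
v = 4750 μL / 3.2736 = 1.45 × 10^3 μL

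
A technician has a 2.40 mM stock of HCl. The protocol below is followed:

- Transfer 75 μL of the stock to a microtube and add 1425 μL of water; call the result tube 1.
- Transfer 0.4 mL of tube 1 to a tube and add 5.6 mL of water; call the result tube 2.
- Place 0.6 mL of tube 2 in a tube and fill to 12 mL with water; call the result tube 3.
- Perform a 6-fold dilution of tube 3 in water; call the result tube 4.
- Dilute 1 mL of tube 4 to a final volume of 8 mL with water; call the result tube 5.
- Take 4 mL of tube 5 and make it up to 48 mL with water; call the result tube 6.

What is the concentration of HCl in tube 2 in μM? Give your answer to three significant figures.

8.00 μM

Step 1: 75 μL + 1425 μL = 1500 μL total → factor 1500/75 = 20
Step 2: 0.4 mL + 5.6 mL = 6 mL total → factor 6/0.4 = 15
Dilution factor through tube 2 = 20 × 15 = 300
[tube 2] = 2.40 mM / 300 = 0.008000 mM = 8.00 μM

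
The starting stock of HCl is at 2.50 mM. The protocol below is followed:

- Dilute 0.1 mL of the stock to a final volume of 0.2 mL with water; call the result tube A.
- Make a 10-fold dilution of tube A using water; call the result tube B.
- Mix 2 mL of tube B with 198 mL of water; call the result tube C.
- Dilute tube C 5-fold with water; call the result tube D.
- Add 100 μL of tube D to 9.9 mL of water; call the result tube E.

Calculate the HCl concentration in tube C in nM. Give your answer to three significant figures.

Step 1: 0.1 mL brought to 0.2 mL → factor 0.2/0.1 = 2
Step 2: 10-fold → factor 10
Step 3: 2 mL + 198 mL = 200 mL total → factor 200/2 = 100
Dilution factor through tube C = 2 × 10 × 100 = 2000
[tube C] = 2.50 mM / 2000 = 0.001250 mM = 1.25 × 10^3 nM

1.25 × 10^3 nM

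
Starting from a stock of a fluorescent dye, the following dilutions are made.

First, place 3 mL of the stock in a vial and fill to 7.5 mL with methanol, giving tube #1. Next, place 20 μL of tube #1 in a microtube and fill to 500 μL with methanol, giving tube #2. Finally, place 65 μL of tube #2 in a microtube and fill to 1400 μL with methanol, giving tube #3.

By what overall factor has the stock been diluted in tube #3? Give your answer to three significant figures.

1.35 × 10^3

Step 1: 3 mL brought to 7.5 mL → factor 7.5/3 = 2.5
Step 2: 20 μL brought to 500 μL → factor 500/20 = 25
Step 3: 65 μL brought to 1400 μL → factor 1400/65 = 21.538
Overall dilution factor = 2.5 × 25 × 21.538 = 1346.2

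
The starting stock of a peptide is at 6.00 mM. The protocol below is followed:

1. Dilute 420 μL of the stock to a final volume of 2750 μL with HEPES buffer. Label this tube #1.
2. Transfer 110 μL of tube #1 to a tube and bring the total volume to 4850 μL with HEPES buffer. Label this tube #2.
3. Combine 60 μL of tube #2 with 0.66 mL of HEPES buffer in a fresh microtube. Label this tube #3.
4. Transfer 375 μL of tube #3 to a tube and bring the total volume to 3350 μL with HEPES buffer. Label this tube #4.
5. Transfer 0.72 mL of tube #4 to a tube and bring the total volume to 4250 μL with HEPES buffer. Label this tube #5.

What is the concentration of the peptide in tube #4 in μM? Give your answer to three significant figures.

Step 1: 420 μL brought to 2750 μL → factor 2750/420 = 6.5476
Step 2: 110 μL brought to 4850 μL → factor 4850/110 = 44.091
Step 3: 60 μL + 0.66 mL = 720 μL total → factor 720/60 = 12
Step 4: 375 μL brought to 3350 μL → factor 3350/375 = 8.9333
Dilution factor through tube #4 = 6.5476 × 44.091 × 12 × 8.9333 = 30948
[tube #4] = 6.00 mM / 30948 = 0.0001939 mM = 0.194 μM

0.194 μM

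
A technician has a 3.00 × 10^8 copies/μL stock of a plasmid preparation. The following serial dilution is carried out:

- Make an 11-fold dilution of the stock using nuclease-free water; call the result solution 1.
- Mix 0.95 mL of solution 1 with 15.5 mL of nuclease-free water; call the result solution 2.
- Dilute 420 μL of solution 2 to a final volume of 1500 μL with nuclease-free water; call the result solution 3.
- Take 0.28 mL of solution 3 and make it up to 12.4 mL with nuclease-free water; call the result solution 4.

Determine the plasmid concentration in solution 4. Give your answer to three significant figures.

Step 1: 11-fold → factor 11
Step 2: 0.95 mL + 15.5 mL = 16.45 mL total → factor 16.45/0.95 = 17.316
Step 3: 420 μL brought to 1500 μL → factor 1500/420 = 3.5714
Step 4: 0.28 mL brought to 12.4 mL → factor 12.4/0.28 = 44.286
Overall dilution factor = 11 × 17.316 × 3.5714 × 44.286 = 30126
Final = 3.00 × 10^8 copies/μL / 30126 = 9.96 × 10^3 copies/μL

9.96 × 10^3 copies/μL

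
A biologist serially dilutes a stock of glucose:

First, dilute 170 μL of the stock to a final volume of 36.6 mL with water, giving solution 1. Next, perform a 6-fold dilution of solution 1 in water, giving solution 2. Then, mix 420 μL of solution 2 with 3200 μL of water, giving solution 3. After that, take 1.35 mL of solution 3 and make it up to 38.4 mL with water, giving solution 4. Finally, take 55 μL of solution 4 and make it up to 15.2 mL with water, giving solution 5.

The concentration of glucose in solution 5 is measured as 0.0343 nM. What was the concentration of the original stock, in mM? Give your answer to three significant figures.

3.00 mM

Step 1: 170 μL brought to 36.6 mL → factor 36600/170 = 215.29
Step 2: 6-fold → factor 6
Step 3: 420 μL + 3200 μL = 3620 μL total → factor 3620/420 = 8.619
Step 4: 1.35 mL brought to 38.4 mL → factor 38.4/1.35 = 28.444
Step 5: 55 μL brought to 15.2 mL → factor 15200/55 = 276.36
Overall dilution factor = 215.29 × 6 × 8.619 × 28.444 × 276.36 = 8.7523 × 10^7
Stock = 0.0343 nM × 8.7523 × 10^7 = 3.002 × 10^6 nM = 3.00 mM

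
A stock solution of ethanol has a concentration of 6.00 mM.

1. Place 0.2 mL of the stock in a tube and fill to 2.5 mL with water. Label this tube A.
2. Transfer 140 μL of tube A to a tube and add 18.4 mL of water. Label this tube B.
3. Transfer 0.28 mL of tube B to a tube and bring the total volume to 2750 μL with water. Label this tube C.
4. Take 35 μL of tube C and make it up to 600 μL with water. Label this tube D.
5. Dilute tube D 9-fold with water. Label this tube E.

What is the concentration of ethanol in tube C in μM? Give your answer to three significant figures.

Step 1: 0.2 mL brought to 2.5 mL → factor 2.5/0.2 = 12.5
Step 2: 140 μL + 18.4 mL = 18540 μL total → factor 18540/140 = 132.43
Step 3: 0.28 mL brought to 2750 μL → factor 2.75/0.28 = 9.8214
Dilution factor through tube C = 12.5 × 132.43 × 9.8214 = 16258
[tube C] = 6.00 mM / 16258 = 0.0003690 mM = 0.369 μM

0.369 μM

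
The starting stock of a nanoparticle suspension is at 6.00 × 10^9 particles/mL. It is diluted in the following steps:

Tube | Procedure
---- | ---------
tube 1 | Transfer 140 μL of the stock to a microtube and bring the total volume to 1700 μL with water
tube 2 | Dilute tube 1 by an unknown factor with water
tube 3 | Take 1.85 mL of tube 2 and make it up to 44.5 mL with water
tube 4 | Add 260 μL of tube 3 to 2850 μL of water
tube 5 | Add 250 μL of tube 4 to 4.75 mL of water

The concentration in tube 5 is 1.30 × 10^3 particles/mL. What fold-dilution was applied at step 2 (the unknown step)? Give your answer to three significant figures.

Step 1: 140 μL brought to 1700 μL → factor 1700/140 = 12.143
Step 2: unknown factor x
Step 3: 1.85 mL brought to 44.5 mL → factor 44.5/1.85 = 24.054
Step 4: 260 μL + 2850 μL = 3110 μL total → factor 3110/260 = 11.962
Step 5: 250 μL + 4.75 mL = 5000 μL total → factor 5000/250 = 20
Product of known-step factors = 69876
Overall factor = 6.00 × 10^9 particles/mL / (1.30 × 10^3 particles/mL) = 4.6154 × 10^6
x = 4.6154 × 10^6 / 69876 = 66.1

66.1-fold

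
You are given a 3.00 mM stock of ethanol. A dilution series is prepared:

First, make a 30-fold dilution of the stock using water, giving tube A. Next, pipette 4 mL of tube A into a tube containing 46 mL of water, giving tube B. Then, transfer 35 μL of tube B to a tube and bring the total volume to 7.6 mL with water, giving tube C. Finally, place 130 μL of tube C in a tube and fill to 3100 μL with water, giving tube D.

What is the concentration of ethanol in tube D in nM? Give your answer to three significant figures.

1.54 nM

Step 1: 30-fold → factor 30
Step 2: 4 mL + 46 mL = 50 mL total → factor 50/4 = 12.5
Step 3: 35 μL brought to 7.6 mL → factor 7600/35 = 217.14
Step 4: 130 μL brought to 3100 μL → factor 3100/130 = 23.846
Overall dilution factor = 30 × 12.5 × 217.14 × 23.846 = 1.9418 × 10^6
Final = 3.00 mM / 1.9418 × 10^6 = 1.545 × 10^-6 mM = 1.54 nM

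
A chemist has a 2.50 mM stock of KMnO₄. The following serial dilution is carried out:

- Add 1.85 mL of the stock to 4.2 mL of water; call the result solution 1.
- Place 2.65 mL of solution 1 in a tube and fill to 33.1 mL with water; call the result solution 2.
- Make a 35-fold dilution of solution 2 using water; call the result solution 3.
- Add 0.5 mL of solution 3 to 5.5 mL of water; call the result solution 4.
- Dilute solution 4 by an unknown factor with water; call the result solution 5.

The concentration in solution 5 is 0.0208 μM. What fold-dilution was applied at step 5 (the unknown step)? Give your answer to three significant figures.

7.01-fold

Step 1: 1.85 mL + 4.2 mL = 6.05 mL total → factor 6.05/1.85 = 3.2703
Step 2: 2.65 mL brought to 33.1 mL → factor 33.1/2.65 = 12.491
Step 3: 35-fold → factor 35
Step 4: 0.5 mL + 5.5 mL = 6 mL total → factor 6/0.5 = 12
Step 5: unknown factor x
Product of known-step factors = 17156
Overall factor = 2.50 mM / (0.0208 μM) = 1.2019 × 10^5
x = 1.2019 × 10^5 / 17156 = 7.01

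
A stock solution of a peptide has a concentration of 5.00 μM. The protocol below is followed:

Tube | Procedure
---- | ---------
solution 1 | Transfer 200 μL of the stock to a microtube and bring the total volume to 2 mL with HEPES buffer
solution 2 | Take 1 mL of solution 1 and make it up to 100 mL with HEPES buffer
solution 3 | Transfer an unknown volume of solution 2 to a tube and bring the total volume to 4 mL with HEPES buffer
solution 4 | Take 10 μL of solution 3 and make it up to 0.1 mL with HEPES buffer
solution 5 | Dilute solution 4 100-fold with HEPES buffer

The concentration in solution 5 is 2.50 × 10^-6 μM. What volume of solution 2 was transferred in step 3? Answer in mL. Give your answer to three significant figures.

2.00 mL

Step 1: 200 μL brought to 2 mL → factor 2000/200 = 10
Step 2: 1 mL brought to 100 mL → factor 100/1 = 100
Step 3: v brought to 4 mL → factor = 4 mL/v
Step 4: 10 μL brought to 0.1 mL → factor 100/10 = 10
Step 5: 100-fold → factor 100
Product of known-step factors = 1 × 10^6
Overall factor = 5.00 μM / (2.50 × 10^-6 μM) = 2 × 10^6
Step-3 factor = 2 × 10^6 / 1 × 10^6 = 2
v = 4 mL / 2 = 2.00 mL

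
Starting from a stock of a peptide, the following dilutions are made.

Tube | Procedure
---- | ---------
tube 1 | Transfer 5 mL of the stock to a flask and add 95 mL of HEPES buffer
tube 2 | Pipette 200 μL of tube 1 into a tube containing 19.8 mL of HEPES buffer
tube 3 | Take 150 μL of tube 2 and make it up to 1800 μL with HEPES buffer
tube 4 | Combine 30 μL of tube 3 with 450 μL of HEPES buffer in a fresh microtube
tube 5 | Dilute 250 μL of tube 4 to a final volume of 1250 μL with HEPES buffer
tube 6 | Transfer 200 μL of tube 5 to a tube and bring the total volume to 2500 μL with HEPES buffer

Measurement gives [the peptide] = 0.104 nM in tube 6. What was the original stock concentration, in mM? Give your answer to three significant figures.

2.50 mM

Step 1: 5 mL + 95 mL = 100 mL total → factor 100/5 = 20
Step 2: 200 μL + 19.8 mL = 20000 μL total → factor 20000/200 = 100
Step 3: 150 μL brought to 1800 μL → factor 1800/150 = 12
Step 4: 30 μL + 450 μL = 480 μL total → factor 480/30 = 16
Step 5: 250 μL brought to 1250 μL → factor 1250/250 = 5
Step 6: 200 μL brought to 2500 μL → factor 2500/200 = 12.5
Overall dilution factor = 20 × 100 × 12 × 16 × 5 × 12.5 = 2.4 × 10^7
Stock = 0.104 nM × 2.4 × 10^7 = 2.496 × 10^6 nM = 2.50 mM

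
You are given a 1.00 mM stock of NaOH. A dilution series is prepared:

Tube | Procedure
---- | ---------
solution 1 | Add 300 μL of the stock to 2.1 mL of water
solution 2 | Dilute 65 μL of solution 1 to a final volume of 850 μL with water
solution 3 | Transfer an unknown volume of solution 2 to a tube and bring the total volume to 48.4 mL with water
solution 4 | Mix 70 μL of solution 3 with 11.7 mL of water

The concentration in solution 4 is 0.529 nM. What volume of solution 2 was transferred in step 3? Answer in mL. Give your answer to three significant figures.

Step 1: 300 μL + 2.1 mL = 2400 μL total → factor 2400/300 = 8
Step 2: 65 μL brought to 850 μL → factor 850/65 = 13.077
Step 3: v brought to 48.4 mL → factor = 48.4 mL/v
Step 4: 70 μL + 11.7 mL = 11770 μL total → factor 11770/70 = 168.14
Product of known-step factors = 17590
Overall factor = 1.00 mM / (0.529 nM) = 1.8904 × 10^6
Step-3 factor = 1.8904 × 10^6 / 17590 = 107.47
v = 48.4 mL / 107.47 = 0.450 mL

0.450 mL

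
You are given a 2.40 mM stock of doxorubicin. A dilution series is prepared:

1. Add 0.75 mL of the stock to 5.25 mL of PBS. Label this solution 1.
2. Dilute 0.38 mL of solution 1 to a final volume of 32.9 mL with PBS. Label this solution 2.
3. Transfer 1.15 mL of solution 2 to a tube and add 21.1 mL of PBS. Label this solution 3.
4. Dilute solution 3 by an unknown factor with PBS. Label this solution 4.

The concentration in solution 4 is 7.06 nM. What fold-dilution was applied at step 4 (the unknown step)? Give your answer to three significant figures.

Step 1: 0.75 mL + 5.25 mL = 6 mL total → factor 6/0.75 = 8
Step 2: 0.38 mL brought to 32.9 mL → factor 32.9/0.38 = 86.579
Step 3: 1.15 mL + 21.1 mL = 22.25 mL total → factor 22.25/1.15 = 19.348
Step 4: unknown factor x
Product of known-step factors = 13401
Overall factor = 2.40 mM / (7.06 nM) = 3.3994 × 10^5
x = 3.3994 × 10^5 / 13401 = 25.4

25.4-fold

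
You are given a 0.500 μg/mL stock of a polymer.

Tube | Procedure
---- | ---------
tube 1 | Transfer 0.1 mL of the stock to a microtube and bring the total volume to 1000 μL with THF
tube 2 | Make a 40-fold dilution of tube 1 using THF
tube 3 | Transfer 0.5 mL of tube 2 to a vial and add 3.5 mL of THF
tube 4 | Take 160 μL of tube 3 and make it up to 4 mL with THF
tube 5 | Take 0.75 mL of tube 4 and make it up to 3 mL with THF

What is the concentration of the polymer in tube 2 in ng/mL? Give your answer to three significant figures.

Step 1: 0.1 mL brought to 1000 μL → factor 1/0.1 = 10
Step 2: 40-fold → factor 40
Dilution factor through tube 2 = 10 × 40 = 400
[tube 2] = 0.500 μg/mL / 400 = 0.001250 μg/mL = 1.25 ng/mL

1.25 ng/mL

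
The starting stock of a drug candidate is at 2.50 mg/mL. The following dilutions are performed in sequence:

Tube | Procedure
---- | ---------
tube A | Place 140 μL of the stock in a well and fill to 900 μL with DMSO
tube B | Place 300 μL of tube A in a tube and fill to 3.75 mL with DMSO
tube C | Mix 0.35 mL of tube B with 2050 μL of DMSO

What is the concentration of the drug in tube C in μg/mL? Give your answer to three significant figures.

4.54 μg/mL

Step 1: 140 μL brought to 900 μL → factor 900/140 = 6.4286
Step 2: 300 μL brought to 3.75 mL → factor 3750/300 = 12.5
Step 3: 0.35 mL + 2050 μL = 2.4 mL total → factor 2.4/0.35 = 6.8571
Overall dilution factor = 6.4286 × 12.5 × 6.8571 = 551.02
Final = 2.50 mg/mL / 551.02 = 0.004537 mg/mL = 4.54 μg/mL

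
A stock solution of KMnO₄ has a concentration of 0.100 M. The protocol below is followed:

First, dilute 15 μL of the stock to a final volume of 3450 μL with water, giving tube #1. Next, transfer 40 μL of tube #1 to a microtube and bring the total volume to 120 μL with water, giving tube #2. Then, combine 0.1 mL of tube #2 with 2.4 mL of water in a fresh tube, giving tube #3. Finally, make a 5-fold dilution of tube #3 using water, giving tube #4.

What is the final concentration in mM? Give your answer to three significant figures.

0.00116 mM

Step 1: 15 μL brought to 3450 μL → factor 3450/15 = 230
Step 2: 40 μL brought to 120 μL → factor 120/40 = 3
Step 3: 0.1 mL + 2.4 mL = 2.5 mL total → factor 2.5/0.1 = 25
Step 4: 5-fold → factor 5
Overall dilution factor = 230 × 3 × 25 × 5 = 86250
Final = 0.100 M / 86250 = 1.159 × 10^-6 M = 0.00116 mM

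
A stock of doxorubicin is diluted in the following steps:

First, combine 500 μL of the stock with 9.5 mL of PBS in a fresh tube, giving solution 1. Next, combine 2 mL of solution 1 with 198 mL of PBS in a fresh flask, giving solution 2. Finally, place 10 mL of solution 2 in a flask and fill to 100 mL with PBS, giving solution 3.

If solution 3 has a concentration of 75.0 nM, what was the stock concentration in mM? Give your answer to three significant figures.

Step 1: 500 μL + 9.5 mL = 10000 μL total → factor 10000/500 = 20
Step 2: 2 mL + 198 mL = 200 mL total → factor 200/2 = 100
Step 3: 10 mL brought to 100 mL → factor 100/10 = 10
Overall dilution factor = 20 × 100 × 10 = 20000
Stock = 75.0 nM × 20000 = 1.500 × 10^6 nM = 1.50 mM

1.50 mM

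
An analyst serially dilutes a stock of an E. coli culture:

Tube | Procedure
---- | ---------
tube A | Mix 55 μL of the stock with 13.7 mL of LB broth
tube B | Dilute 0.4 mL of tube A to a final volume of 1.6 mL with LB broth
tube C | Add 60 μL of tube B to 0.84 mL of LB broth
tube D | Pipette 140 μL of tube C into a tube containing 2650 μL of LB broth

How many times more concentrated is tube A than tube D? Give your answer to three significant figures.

Step 1: 55 μL + 13.7 mL = 13755 μL total → factor 13755/55 = 250.09
Step 2: 0.4 mL brought to 1.6 mL → factor 1.6/0.4 = 4
Step 3: 60 μL + 0.84 mL = 900 μL total → factor 900/60 = 15
Step 4: 140 μL + 2650 μL = 2790 μL total → factor 2790/140 = 19.929
Dilution factor to tube A = 250.09; to tube D = 2.9904 × 10^5
[tube A]/[tube D] = (factor to tube D)/(factor to tube A) = 2.9904 × 10^5/250.09 = 1.20 × 10^3

1.20 × 10^3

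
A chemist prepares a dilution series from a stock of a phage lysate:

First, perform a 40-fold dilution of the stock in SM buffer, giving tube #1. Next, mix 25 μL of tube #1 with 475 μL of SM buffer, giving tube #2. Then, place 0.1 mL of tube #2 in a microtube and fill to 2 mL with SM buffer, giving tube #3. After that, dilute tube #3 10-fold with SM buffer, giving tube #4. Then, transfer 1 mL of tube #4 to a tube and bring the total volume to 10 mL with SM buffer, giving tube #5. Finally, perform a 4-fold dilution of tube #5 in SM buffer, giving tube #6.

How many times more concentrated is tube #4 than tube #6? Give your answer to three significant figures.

40.0

Step 1: 40-fold → factor 40
Step 2: 25 μL + 475 μL = 500 μL total → factor 500/25 = 20
Step 3: 0.1 mL brought to 2 mL → factor 2/0.1 = 20
Step 4: 10-fold → factor 10
Step 5: 1 mL brought to 10 mL → factor 10/1 = 10
Step 6: 4-fold → factor 4
Dilution factor to tube #4 = 1.6 × 10^5; to tube #6 = 6.4 × 10^6
[tube #4]/[tube #6] = (factor to tube #6)/(factor to tube #4) = 6.4 × 10^6/1.6 × 10^5 = 40.0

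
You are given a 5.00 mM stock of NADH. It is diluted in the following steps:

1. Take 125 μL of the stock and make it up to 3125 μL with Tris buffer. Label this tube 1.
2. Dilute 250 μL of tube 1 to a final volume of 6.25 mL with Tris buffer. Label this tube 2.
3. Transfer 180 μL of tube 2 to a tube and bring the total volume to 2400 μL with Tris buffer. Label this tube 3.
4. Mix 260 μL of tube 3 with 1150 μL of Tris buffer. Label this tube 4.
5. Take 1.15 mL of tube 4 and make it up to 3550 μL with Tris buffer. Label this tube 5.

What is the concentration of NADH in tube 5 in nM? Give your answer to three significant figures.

35.8 nM

Step 1: 125 μL brought to 3125 μL → factor 3125/125 = 25
Step 2: 250 μL brought to 6.25 mL → factor 6250/250 = 25
Step 3: 180 μL brought to 2400 μL → factor 2400/180 = 13.333
Step 4: 260 μL + 1150 μL = 1410 μL total → factor 1410/260 = 5.4231
Step 5: 1.15 mL brought to 3550 μL → factor 3.55/1.15 = 3.087
Overall dilution factor = 25 × 25 × 13.333 × 5.4231 × 3.087 = 1.3951 × 10^5
Final = 5.00 mM / 1.3951 × 10^5 = 3.584 × 10^-5 mM = 35.8 nM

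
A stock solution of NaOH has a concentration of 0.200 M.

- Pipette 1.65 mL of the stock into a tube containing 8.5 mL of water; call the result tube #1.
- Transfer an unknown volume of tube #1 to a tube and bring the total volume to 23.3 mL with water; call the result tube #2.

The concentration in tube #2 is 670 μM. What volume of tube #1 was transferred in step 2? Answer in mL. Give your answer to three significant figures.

Step 1: 1.65 mL + 8.5 mL = 10.15 mL total → factor 10.15/1.65 = 6.1515
Step 2: v brought to 23.3 mL → factor = 23.3 mL/v
Product of known-step factors = 6.1515
Overall factor = 0.200 M / (670 μM) = 298.51
Step-2 factor = 298.51 / 6.1515 = 48.526
v = 23.3 mL / 48.526 = 0.480 mL

0.480 mL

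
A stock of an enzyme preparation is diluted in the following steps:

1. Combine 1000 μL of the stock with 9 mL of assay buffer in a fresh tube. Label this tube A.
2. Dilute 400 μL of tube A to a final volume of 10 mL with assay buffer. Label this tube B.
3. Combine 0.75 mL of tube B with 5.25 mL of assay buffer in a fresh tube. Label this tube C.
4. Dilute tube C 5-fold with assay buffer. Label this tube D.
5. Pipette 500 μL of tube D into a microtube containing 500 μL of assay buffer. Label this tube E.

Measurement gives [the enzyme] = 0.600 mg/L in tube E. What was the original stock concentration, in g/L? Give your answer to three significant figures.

Step 1: 1000 μL + 9 mL = 10000 μL total → factor 10000/1000 = 10
Step 2: 400 μL brought to 10 mL → factor 10000/400 = 25
Step 3: 0.75 mL + 5.25 mL = 6 mL total → factor 6/0.75 = 8
Step 4: 5-fold → factor 5
Step 5: 500 μL + 500 μL = 1000 μL total → factor 1000/500 = 2
Overall dilution factor = 10 × 25 × 8 × 5 × 2 = 20000
Stock = 0.600 mg/L × 20000 = 1.200 × 10^4 mg/L = 12.0 g/L

12.0 g/L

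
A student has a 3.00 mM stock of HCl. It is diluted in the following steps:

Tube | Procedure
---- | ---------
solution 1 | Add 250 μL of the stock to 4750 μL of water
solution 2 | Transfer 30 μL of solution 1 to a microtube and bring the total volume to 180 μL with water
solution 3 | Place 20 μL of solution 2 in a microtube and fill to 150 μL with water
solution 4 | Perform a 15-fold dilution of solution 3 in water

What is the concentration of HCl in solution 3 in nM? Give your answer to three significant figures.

3.33 × 10^3 nM

Step 1: 250 μL + 4750 μL = 5000 μL total → factor 5000/250 = 20
Step 2: 30 μL brought to 180 μL → factor 180/30 = 6
Step 3: 20 μL brought to 150 μL → factor 150/20 = 7.5
Dilution factor through solution 3 = 20 × 6 × 7.5 = 900
[solution 3] = 3.00 mM / 900 = 0.003333 mM = 3.33 × 10^3 nM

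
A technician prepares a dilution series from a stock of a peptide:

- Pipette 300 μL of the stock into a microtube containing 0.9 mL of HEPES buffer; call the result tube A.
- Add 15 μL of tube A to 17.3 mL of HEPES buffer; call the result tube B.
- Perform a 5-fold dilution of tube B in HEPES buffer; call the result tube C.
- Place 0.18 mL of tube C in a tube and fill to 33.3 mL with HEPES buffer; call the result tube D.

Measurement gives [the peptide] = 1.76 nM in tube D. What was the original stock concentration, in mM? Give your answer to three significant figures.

7.52 mM

Step 1: 300 μL + 0.9 mL = 1200 μL total → factor 1200/300 = 4
Step 2: 15 μL + 17.3 mL = 17315 μL total → factor 17315/15 = 1154.3
Step 3: 5-fold → factor 5
Step 4: 0.18 mL brought to 33.3 mL → factor 33.3/0.18 = 185
Overall dilution factor = 4 × 1154.3 × 5 × 185 = 4.271 × 10^6
Stock = 1.76 nM × 4.271 × 10^6 = 7.517 × 10^6 nM = 7.52 mM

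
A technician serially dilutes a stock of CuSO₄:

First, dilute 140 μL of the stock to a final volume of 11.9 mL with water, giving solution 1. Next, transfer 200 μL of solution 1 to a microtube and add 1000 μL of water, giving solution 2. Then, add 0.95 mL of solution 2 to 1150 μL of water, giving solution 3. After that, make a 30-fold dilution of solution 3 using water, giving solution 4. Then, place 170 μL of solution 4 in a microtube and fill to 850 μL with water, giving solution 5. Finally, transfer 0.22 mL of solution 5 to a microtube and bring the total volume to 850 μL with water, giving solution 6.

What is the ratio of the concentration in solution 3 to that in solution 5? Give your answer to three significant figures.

150

Step 1: 140 μL brought to 11.9 mL → factor 11900/140 = 85
Step 2: 200 μL + 1000 μL = 1200 μL total → factor 1200/200 = 6
Step 3: 0.95 mL + 1150 μL = 2.1 mL total → factor 2.1/0.95 = 2.2105
Step 4: 30-fold → factor 30
Step 5: 170 μL brought to 850 μL → factor 850/170 = 5
Dilution factor to solution 3 = 1127.4; to solution 5 = 1.6911 × 10^5
[solution 3]/[solution 5] = (factor to solution 5)/(factor to solution 3) = 1.6911 × 10^5/1127.4 = 150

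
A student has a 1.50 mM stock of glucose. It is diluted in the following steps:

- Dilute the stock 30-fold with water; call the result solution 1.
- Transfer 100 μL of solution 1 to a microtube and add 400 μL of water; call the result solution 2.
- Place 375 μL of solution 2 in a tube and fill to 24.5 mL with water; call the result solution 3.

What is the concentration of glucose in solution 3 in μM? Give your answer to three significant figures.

Step 1: 30-fold → factor 30
Step 2: 100 μL + 400 μL = 500 μL total → factor 500/100 = 5
Step 3: 375 μL brought to 24.5 mL → factor 24500/375 = 65.333
Overall dilution factor = 30 × 5 × 65.333 = 9800
Final = 1.50 mM / 9800 = 0.0001531 mM = 0.153 μM

0.153 μM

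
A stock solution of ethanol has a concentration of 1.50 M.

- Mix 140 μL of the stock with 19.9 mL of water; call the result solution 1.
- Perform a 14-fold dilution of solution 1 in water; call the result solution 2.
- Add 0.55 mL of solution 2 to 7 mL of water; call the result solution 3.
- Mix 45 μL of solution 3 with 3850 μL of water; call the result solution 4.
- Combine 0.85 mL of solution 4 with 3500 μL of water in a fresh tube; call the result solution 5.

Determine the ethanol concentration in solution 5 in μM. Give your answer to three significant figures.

0.123 μM

Step 1: 140 μL + 19.9 mL = 20040 μL total → factor 20040/140 = 143.14
Step 2: 14-fold → factor 14
Step 3: 0.55 mL + 7 mL = 7.55 mL total → factor 7.55/0.55 = 13.727
Step 4: 45 μL + 3850 μL = 3895 μL total → factor 3895/45 = 86.556
Step 5: 0.85 mL + 3500 μL = 4.35 mL total → factor 4.35/0.85 = 5.1176
Overall dilution factor = 143.14 × 14 × 13.727 × 86.556 × 5.1176 = 1.2186 × 10^7
Final = 1.50 M / 1.2186 × 10^7 = 1.231 × 10^-7 M = 0.123 μM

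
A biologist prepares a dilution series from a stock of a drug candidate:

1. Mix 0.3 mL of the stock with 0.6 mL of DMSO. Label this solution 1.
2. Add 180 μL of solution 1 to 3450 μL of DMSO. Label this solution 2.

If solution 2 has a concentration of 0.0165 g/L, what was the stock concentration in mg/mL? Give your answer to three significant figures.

Step 1: 0.3 mL + 0.6 mL = 0.9 mL total → factor 0.9/0.3 = 3
Step 2: 180 μL + 3450 μL = 3630 μL total → factor 3630/180 = 20.167
Overall dilution factor = 3 × 20.167 = 60.5
Stock = 0.0165 g/L × 60.5 = 0.9982 g/L = 0.998 mg/mL

0.998 mg/mL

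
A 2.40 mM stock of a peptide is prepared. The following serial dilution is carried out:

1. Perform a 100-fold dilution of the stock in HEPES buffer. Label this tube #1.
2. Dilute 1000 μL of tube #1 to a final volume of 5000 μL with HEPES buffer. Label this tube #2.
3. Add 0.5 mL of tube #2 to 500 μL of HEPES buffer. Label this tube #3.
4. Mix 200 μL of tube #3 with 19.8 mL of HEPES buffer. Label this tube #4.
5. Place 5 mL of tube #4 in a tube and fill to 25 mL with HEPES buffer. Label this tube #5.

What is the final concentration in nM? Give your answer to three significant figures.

4.80 nM

Step 1: 100-fold → factor 100
Step 2: 1000 μL brought to 5000 μL → factor 5000/1000 = 5
Step 3: 0.5 mL + 500 μL = 1 mL total → factor 1/0.5 = 2
Step 4: 200 μL + 19.8 mL = 20000 μL total → factor 20000/200 = 100
Step 5: 5 mL brought to 25 mL → factor 25/5 = 5
Overall dilution factor = 100 × 5 × 2 × 100 × 5 = 5 × 10^5
Final = 2.40 mM / 5 × 10^5 = 4.800 × 10^-6 mM = 4.80 nM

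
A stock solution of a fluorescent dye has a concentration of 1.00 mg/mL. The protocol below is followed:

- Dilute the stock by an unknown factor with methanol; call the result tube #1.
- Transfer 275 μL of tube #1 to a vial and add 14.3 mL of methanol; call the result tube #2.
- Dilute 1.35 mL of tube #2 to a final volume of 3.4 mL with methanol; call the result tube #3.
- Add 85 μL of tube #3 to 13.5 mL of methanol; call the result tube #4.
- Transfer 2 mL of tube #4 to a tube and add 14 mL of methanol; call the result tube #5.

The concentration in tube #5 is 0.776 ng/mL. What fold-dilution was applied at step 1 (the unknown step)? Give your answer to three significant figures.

Step 1: unknown factor x
Step 2: 275 μL + 14.3 mL = 14575 μL total → factor 14575/275 = 53
Step 3: 1.35 mL brought to 3.4 mL → factor 3.4/1.35 = 2.5185
Step 4: 85 μL + 13.5 mL = 13585 μL total → factor 13585/85 = 159.82
Step 5: 2 mL + 14 mL = 16 mL total → factor 16/2 = 8
Product of known-step factors = 1.7067 × 10^5
Overall factor = 1.00 mg/mL / (0.776 ng/mL) = 1.2887 × 10^6
x = 1.2887 × 10^6 / 1.7067 × 10^5 = 7.55

7.55-fold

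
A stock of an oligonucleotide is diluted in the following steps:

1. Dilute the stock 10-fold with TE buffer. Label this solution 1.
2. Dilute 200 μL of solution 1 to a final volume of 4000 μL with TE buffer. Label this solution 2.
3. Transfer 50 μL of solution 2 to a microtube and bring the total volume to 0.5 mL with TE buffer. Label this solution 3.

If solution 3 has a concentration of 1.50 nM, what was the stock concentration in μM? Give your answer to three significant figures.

Step 1: 10-fold → factor 10
Step 2: 200 μL brought to 4000 μL → factor 4000/200 = 20
Step 3: 50 μL brought to 0.5 mL → factor 500/50 = 10
Overall dilution factor = 10 × 20 × 10 = 2000
Stock = 1.50 nM × 2000 = 3000 nM = 3.00 μM

3.00 μM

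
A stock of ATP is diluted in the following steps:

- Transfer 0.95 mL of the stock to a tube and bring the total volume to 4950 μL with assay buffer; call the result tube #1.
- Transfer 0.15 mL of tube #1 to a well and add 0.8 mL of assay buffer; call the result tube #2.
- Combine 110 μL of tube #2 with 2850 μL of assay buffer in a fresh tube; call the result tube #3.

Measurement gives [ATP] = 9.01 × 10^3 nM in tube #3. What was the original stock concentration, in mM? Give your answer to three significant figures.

Step 1: 0.95 mL brought to 4950 μL → factor 4.95/0.95 = 5.2105
Step 2: 0.15 mL + 0.8 mL = 0.95 mL total → factor 0.95/0.15 = 6.3333
Step 3: 110 μL + 2850 μL = 2960 μL total → factor 2960/110 = 26.909
Overall dilution factor = 5.2105 × 6.3333 × 26.909 = 888
Stock = 9.01 × 10^3 nM × 888 = 8.001 × 10^6 nM = 8.00 mM

8.00 mM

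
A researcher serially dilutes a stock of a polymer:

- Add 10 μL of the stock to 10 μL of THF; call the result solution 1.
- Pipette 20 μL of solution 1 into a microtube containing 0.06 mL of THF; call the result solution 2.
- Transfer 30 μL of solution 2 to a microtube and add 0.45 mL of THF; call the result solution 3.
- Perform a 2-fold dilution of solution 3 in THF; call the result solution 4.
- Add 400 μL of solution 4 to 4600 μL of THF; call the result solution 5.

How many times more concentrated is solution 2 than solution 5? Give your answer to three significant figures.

400

Step 1: 10 μL + 10 μL = 20 μL total → factor 20/10 = 2
Step 2: 20 μL + 0.06 mL = 80 μL total → factor 80/20 = 4
Step 3: 30 μL + 0.45 mL = 480 μL total → factor 480/30 = 16
Step 4: 2-fold → factor 2
Step 5: 400 μL + 4600 μL = 5000 μL total → factor 5000/400 = 12.5
Dilution factor to solution 2 = 8; to solution 5 = 3200
[solution 2]/[solution 5] = (factor to solution 5)/(factor to solution 2) = 3200/8 = 400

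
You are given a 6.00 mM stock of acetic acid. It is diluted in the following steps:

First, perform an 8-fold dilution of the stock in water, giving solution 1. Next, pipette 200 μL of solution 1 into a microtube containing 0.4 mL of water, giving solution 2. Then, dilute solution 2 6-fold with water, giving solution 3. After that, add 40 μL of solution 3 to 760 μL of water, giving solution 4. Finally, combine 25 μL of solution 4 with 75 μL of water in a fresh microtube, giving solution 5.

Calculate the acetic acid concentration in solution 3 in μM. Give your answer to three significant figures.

Step 1: 8-fold → factor 8
Step 2: 200 μL + 0.4 mL = 600 μL total → factor 600/200 = 3
Step 3: 6-fold → factor 6
Dilution factor through solution 3 = 8 × 3 × 6 = 144
[solution 3] = 6.00 mM / 144 = 0.04167 mM = 41.7 μM

41.7 μM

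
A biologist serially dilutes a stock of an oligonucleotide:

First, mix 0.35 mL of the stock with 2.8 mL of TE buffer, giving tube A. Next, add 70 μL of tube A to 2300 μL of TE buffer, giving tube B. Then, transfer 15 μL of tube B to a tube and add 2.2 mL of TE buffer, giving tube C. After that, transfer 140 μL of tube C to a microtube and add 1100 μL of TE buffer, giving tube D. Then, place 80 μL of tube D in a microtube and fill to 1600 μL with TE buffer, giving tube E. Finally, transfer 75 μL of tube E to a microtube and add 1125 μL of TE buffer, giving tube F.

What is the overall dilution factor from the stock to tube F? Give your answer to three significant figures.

1.28 × 10^8

Step 1: 0.35 mL + 2.8 mL = 3.15 mL total → factor 3.15/0.35 = 9
Step 2: 70 μL + 2300 μL = 2370 μL total → factor 2370/70 = 33.857
Step 3: 15 μL + 2.2 mL = 2215 μL total → factor 2215/15 = 147.67
Step 4: 140 μL + 1100 μL = 1240 μL total → factor 1240/140 = 8.8571
Step 5: 80 μL brought to 1600 μL → factor 1600/80 = 20
Step 6: 75 μL + 1125 μL = 1200 μL total → factor 1200/75 = 16
Overall dilution factor = 9 × 33.857 × 147.67 × 8.8571 × 20 × 16 = 1.2753 × 10^8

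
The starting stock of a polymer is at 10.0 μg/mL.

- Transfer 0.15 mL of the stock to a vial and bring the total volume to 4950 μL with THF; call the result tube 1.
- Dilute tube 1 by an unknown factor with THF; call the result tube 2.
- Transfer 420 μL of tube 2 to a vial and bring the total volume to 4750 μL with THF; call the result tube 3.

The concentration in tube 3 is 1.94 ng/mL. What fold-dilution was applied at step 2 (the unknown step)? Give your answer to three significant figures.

13.8-fold

Step 1: 0.15 mL brought to 4950 μL → factor 4.95/0.15 = 33
Step 2: unknown factor x
Step 3: 420 μL brought to 4750 μL → factor 4750/420 = 11.31
Product of known-step factors = 373.21
Overall factor = 10.0 μg/mL / (1.94 ng/mL) = 5154.6
x = 5154.6 / 373.21 = 13.8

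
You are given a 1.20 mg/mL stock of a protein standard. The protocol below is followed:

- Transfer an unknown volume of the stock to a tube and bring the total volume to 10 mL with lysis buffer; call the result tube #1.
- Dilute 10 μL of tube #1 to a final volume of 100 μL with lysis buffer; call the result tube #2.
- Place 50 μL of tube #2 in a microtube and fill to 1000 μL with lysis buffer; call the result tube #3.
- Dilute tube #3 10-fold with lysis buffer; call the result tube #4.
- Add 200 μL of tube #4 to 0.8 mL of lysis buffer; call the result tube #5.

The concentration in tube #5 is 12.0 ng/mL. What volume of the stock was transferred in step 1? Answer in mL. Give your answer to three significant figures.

Step 1: v brought to 10 mL → factor = 10 mL/v
Step 2: 10 μL brought to 100 μL → factor 100/10 = 10
Step 3: 50 μL brought to 1000 μL → factor 1000/50 = 20
Step 4: 10-fold → factor 10
Step 5: 200 μL + 0.8 mL = 1000 μL total → factor 1000/200 = 5
Product of known-step factors = 10000
Overall factor = 1.20 mg/mL / (12.0 ng/mL) = 1 × 10^5
Step-1 factor = 1 × 10^5 / 10000 = 10
v = 10 mL / 10 = 1.00 mL

1.00 mL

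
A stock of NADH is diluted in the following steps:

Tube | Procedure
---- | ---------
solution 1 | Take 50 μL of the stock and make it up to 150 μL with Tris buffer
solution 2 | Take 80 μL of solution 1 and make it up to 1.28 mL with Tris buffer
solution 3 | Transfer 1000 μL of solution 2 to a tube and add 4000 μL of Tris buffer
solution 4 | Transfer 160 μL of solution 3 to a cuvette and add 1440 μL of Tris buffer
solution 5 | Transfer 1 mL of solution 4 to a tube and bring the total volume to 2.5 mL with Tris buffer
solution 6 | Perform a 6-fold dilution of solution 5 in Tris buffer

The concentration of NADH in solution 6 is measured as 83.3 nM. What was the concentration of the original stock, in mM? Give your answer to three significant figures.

3.00 mM

Step 1: 50 μL brought to 150 μL → factor 150/50 = 3
Step 2: 80 μL brought to 1.28 mL → factor 1280/80 = 16
Step 3: 1000 μL + 4000 μL = 5000 μL total → factor 5000/1000 = 5
Step 4: 160 μL + 1440 μL = 1600 μL total → factor 1600/160 = 10
Step 5: 1 mL brought to 2.5 mL → factor 2.5/1 = 2.5
Step 6: 6-fold → factor 6
Overall dilution factor = 3 × 16 × 5 × 10 × 2.5 × 6 = 36000
Stock = 83.3 nM × 36000 = 2.999 × 10^6 nM = 3.00 mM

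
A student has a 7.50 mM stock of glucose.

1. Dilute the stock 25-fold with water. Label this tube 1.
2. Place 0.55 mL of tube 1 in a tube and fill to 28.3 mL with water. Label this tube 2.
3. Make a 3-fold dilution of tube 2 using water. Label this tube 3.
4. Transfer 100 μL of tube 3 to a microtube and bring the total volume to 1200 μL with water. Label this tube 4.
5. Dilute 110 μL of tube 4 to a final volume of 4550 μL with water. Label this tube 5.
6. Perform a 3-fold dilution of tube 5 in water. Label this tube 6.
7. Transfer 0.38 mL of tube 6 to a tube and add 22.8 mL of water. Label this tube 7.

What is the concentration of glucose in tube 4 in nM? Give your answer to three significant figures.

162 nM

Step 1: 25-fold → factor 25
Step 2: 0.55 mL brought to 28.3 mL → factor 28.3/0.55 = 51.455
Step 3: 3-fold → factor 3
Step 4: 100 μL brought to 1200 μL → factor 1200/100 = 12
Dilution factor through tube 4 = 25 × 51.455 × 3 × 12 = 46309
[tube 4] = 7.50 mM / 46309 = 0.0001620 mM = 162 nM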